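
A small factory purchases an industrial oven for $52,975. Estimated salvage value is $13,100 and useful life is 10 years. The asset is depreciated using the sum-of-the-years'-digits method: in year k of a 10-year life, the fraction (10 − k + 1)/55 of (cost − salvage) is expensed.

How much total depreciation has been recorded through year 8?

$37,700

Depreciable base = $52,975 − $13,100 = $39,875.
Sum of the years' digits = 10+9+8+7+6+5+4+3+2+1 = 55.
Year 1: $39,875 × 10/55 = $7,250. Book value $45,725.
Year 2: $39,875 × 9/55 = $6,525. Book value $39,200.
Year 3: $39,875 × 8/55 = $5,800. Book value $33,400.
Year 4: $39,875 × 7/55 = $5,075. Book value $28,325.
Year 5: $39,875 × 6/55 = $4,350. Book value $23,975.
Year 6: $39,875 × 5/55 = $3,625. Book value $20,350.
Year 7: $39,875 × 4/55 = $2,900. Book value $17,450.
Year 8: $39,875 × 3/55 = $2,175. Book value $15,275.
Accumulated through year 8 = $52,975 − $15,275 = $37,700.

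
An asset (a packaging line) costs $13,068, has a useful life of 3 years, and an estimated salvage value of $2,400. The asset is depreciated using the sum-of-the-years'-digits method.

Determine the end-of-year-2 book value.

$4,178

Depreciable base = $13,068 − $2,400 = $10,668.
Sum of the years' digits = 3+2+1 = 6.
Year 1: $10,668 × 3/6 = $5,334. Book value $7,734.
Year 2: $10,668 × 2/6 = $3,556. Book value $4,178.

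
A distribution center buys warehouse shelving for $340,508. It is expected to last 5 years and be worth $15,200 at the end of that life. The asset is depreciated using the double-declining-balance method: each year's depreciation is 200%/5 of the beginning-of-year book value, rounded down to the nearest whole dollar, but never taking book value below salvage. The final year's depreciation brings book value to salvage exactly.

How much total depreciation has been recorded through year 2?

Depreciable base = $340,508 − $15,200 = $325,308.
Year 1: ⌊$340,508 × 200%/5⌋ = $136,203. Book value $204,305.
Year 2: ⌊$204,305 × 200%/5⌋ = $81,722. Book value $122,583.
Accumulated through year 2 = $340,508 − $122,583 = $217,925.

$217,925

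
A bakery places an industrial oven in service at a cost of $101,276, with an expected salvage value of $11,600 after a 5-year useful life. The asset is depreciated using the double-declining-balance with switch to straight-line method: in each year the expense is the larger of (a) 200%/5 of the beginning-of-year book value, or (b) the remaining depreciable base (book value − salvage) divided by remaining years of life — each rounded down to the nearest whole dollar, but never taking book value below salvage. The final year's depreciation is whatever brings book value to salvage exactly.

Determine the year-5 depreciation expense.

$1,526

Depreciable base = $101,276 − $11,600 = $89,676.
Year 1: DB = ⌊$101,276 × 200%/5⌋ = $40,510; SL = ⌊$89,676/5⌋ = $17,935 → take DB $40,510. Book value $60,766.
Year 2: DB = ⌊$60,766 × 200%/5⌋ = $24,306; SL = ⌊$49,166/4⌋ = $12,291 → take DB $24,306. Book value $36,460.
Year 3: DB = ⌊$36,460 × 200%/5⌋ = $14,584; SL = ⌊$24,860/3⌋ = $8,286 → take DB $14,584. Book value $21,876.
Year 4: DB = ⌊$21,876 × 200%/5⌋ = $8,750; SL = ⌊$10,276/2⌋ = $5,138 → take DB $8,750. Book value $13,126.
Year 5 (final): $13,126 − $11,600 = $1,526. Book value $11,600.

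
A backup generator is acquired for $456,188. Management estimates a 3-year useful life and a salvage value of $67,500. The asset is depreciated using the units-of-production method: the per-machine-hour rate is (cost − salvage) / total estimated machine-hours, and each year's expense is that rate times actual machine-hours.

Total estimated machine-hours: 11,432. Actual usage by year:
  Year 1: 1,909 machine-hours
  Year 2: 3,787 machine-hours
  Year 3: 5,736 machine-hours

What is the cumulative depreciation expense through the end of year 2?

Depreciable base = $456,188 − $67,500 = $388,688.
Rate = $388,688 / 11,432 machine-hours = $34 per machine-hour.
Year 1: 1,909 × $34 = $64,906. Book value $391,282.
Year 2: 3,787 × $34 = $128,758. Book value $262,524.
Accumulated through year 2 = $456,188 − $262,524 = $193,664.

$193,664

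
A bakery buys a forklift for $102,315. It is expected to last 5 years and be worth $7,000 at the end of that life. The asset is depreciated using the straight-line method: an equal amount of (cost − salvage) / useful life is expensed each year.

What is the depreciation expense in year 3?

Depreciable base = $102,315 − $7,000 = $95,315.
Annual expense = $95,315 / 5 = $19,063.

$19,063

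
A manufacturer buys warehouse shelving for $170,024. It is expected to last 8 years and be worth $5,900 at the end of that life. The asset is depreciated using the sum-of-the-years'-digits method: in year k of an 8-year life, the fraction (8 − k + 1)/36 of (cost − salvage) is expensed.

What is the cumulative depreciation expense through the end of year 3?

$95,739

Depreciable base = $170,024 − $5,900 = $164,124.
Sum of the years' digits = 8+7+6+5+4+3+2+1 = 36.
Year 1: $164,124 × 8/36 = $36,472. Book value $133,552.
Year 2: $164,124 × 7/36 = $31,913. Book value $101,639.
Year 3: $164,124 × 6/36 = $27,354. Book value $74,285.
Accumulated through year 3 = $170,024 − $74,285 = $95,739.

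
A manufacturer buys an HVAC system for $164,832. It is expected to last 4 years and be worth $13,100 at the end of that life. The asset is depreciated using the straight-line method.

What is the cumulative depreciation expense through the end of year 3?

$113,799

Depreciable base = $164,832 − $13,100 = $151,732.
Annual expense = $151,732 / 4 = $37,933.
End of year 1: book value $126,899.
End of year 2: book value $88,966.
End of year 3: book value $51,033.
Accumulated through year 3 = $164,832 − $51,033 = $113,799.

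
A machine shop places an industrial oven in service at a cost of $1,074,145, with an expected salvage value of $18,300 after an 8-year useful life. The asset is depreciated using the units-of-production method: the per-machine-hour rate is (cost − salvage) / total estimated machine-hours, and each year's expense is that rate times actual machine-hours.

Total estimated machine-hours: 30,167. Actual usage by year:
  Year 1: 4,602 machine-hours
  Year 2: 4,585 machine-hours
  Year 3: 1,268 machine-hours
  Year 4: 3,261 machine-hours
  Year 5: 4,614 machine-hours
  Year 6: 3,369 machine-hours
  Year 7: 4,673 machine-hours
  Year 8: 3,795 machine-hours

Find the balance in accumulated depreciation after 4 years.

$480,060

Depreciable base = $1,074,145 − $18,300 = $1,055,845.
Rate = $1,055,845 / 30,167 machine-hours = $35 per machine-hour.
Year 1: 4,602 × $35 = $161,070. Book value $913,075.
Year 2: 4,585 × $35 = $160,475. Book value $752,600.
Year 3: 1,268 × $35 = $44,380. Book value $708,220.
Year 4: 3,261 × $35 = $114,135. Book value $594,085.
Accumulated through year 4 = $1,074,145 − $594,085 = $480,060.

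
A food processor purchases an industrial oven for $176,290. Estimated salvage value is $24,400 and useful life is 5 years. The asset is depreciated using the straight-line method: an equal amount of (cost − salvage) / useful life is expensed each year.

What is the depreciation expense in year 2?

Depreciable base = $176,290 − $24,400 = $151,890.
Annual expense = $151,890 / 5 = $30,378.

$30,378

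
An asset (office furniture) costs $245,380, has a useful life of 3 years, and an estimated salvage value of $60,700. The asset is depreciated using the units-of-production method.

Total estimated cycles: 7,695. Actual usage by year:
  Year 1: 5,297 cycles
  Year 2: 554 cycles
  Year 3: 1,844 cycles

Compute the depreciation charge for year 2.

Depreciable base = $245,380 − $60,700 = $184,680.
Rate = $184,680 / 7,695 cycles = $24 per cycle.
Year 1: 5,297 × $24 = $127,128. Book value $118,252.
Year 2: 554 × $24 = $13,296. Book value $104,956.

$13,296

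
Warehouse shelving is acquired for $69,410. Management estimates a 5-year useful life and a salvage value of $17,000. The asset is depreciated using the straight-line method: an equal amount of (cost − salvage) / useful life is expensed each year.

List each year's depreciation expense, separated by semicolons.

Depreciable base = $69,410 − $17,000 = $52,410.
Annual expense = $52,410 / 5 = $10,482.
End of year 1: book value $58,928.
End of year 2: book value $48,446.
End of year 3: book value $37,964.
End of year 4: book value $27,482.
End of year 5: book value $17,000.

$10,482; $10,482; $10,482; $10,482; $10,482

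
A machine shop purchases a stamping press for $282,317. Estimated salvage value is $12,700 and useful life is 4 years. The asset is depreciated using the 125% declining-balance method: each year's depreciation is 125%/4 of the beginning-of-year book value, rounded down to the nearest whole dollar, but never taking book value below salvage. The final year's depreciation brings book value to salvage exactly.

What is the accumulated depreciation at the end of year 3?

$190,577

Depreciable base = $282,317 − $12,700 = $269,617.
Year 1: ⌊$282,317 × 125%/4⌋ = $88,224. Book value $194,093.
Year 2: ⌊$194,093 × 125%/4⌋ = $60,654. Book value $133,439.
Year 3: ⌊$133,439 × 125%/4⌋ = $41,699. Book value $91,740.
Accumulated through year 3 = $282,317 − $91,740 = $190,577.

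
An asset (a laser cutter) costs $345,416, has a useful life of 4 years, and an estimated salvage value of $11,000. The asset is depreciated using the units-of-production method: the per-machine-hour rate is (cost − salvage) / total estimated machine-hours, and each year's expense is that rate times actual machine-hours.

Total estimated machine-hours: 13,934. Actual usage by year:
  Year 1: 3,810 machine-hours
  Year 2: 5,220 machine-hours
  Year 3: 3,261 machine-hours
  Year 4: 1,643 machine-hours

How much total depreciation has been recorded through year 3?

$294,984

Depreciable base = $345,416 − $11,000 = $334,416.
Rate = $334,416 / 13,934 machine-hours = $24 per machine-hour.
Year 1: 3,810 × $24 = $91,440. Book value $253,976.
Year 2: 5,220 × $24 = $125,280. Book value $128,696.
Year 3: 3,261 × $24 = $78,264. Book value $50,432.
Accumulated through year 3 = $345,416 − $50,432 = $294,984.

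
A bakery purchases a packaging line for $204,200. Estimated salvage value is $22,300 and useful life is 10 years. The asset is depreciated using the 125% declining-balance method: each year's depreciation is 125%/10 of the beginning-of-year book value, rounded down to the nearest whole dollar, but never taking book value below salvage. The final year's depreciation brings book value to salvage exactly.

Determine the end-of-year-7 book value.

Depreciable base = $204,200 − $22,300 = $181,900.
Year 1: ⌊$204,200 × 125%/10⌋ = $25,525. Book value $178,675.
Year 2: ⌊$178,675 × 125%/10⌋ = $22,334. Book value $156,341.
Year 3: ⌊$156,341 × 125%/10⌋ = $19,542. Book value $136,799.
Year 4: ⌊$136,799 × 125%/10⌋ = $17,099. Book value $119,700.
Year 5: ⌊$119,700 × 125%/10⌋ = $14,962. Book value $104,738.
Year 6: ⌊$104,738 × 125%/10⌋ = $13,092. Book value $91,646.
Year 7: ⌊$91,646 × 125%/10⌋ = $11,455. Book value $80,191.

$80,191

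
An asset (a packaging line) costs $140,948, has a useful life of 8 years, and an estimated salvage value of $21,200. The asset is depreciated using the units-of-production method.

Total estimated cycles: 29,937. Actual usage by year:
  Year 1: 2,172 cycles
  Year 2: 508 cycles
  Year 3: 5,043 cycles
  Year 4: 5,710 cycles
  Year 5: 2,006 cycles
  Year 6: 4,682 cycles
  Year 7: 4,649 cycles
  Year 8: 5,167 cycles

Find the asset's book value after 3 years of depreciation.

$110,056

Depreciable base = $140,948 − $21,200 = $119,748.
Rate = $119,748 / 29,937 cycles = $4 per cycle.
Year 1: 2,172 × $4 = $8,688. Book value $132,260.
Year 2: 508 × $4 = $2,032. Book value $130,228.
Year 3: 5,043 × $4 = $20,172. Book value $110,056.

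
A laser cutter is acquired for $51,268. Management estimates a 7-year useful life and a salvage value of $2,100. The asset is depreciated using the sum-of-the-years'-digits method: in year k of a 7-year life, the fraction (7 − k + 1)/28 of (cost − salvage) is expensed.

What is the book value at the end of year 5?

$7,368

Depreciable base = $51,268 − $2,100 = $49,168.
Sum of the years' digits = 7+6+5+4+3+2+1 = 28.
Year 1: $49,168 × 7/28 = $12,292. Book value $38,976.
Year 2: $49,168 × 6/28 = $10,536. Book value $28,440.
Year 3: $49,168 × 5/28 = $8,780. Book value $19,660.
Year 4: $49,168 × 4/28 = $7,024. Book value $12,636.
Year 5: $49,168 × 3/28 = $5,268. Book value $7,368.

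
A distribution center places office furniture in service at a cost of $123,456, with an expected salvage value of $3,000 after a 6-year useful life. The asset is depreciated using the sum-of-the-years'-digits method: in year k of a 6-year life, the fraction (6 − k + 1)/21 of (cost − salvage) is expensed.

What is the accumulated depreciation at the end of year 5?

$114,720

Depreciable base = $123,456 − $3,000 = $120,456.
Sum of the years' digits = 6+5+4+3+2+1 = 21.
Year 1: $120,456 × 6/21 = $34,416. Book value $89,040.
Year 2: $120,456 × 5/21 = $28,680. Book value $60,360.
Year 3: $120,456 × 4/21 = $22,944. Book value $37,416.
Year 4: $120,456 × 3/21 = $17,208. Book value $20,208.
Year 5: $120,456 × 2/21 = $11,472. Book value $8,736.
Accumulated through year 5 = $123,456 − $8,736 = $114,720.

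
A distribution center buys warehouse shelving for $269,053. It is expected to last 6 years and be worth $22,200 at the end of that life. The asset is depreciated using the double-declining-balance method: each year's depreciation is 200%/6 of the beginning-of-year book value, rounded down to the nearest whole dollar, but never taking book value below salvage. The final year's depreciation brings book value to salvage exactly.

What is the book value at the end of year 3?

Depreciable base = $269,053 − $22,200 = $246,853.
Year 1: ⌊$269,053 × 200%/6⌋ = $89,684. Book value $179,369.
Year 2: ⌊$179,369 × 200%/6⌋ = $59,789. Book value $119,580.
Year 3: ⌊$119,580 × 200%/6⌋ = $39,860. Book value $79,720.

$79,720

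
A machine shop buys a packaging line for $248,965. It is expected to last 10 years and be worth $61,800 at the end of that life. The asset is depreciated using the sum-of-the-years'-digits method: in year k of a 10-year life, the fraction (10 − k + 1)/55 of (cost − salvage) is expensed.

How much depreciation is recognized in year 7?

$13,612

Depreciable base = $248,965 − $61,800 = $187,165.
Sum of the years' digits = 10+9+8+7+6+5+4+3+2+1 = 55.
Year 1: $187,165 × 10/55 = $34,030. Book value $214,935.
Year 2: $187,165 × 9/55 = $30,627. Book value $184,308.
Year 3: $187,165 × 8/55 = $27,224. Book value $157,084.
Year 4: $187,165 × 7/55 = $23,821. Book value $133,263.
Year 5: $187,165 × 6/55 = $20,418. Book value $112,845.
Year 6: $187,165 × 5/55 = $17,015. Book value $95,830.
Year 7: $187,165 × 4/55 = $13,612. Book value $82,218.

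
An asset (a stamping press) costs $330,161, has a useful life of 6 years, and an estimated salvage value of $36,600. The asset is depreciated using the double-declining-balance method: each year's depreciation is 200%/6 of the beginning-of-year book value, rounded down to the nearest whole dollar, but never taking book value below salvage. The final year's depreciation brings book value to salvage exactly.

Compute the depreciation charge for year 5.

$21,739

Depreciable base = $330,161 − $36,600 = $293,561.
Year 1: ⌊$330,161 × 200%/6⌋ = $110,053. Book value $220,108.
Year 2: ⌊$220,108 × 200%/6⌋ = $73,369. Book value $146,739.
Year 3: ⌊$146,739 × 200%/6⌋ = $48,913. Book value $97,826.
Year 4: ⌊$97,826 × 200%/6⌋ = $32,608. Book value $65,218.
Year 5: ⌊$65,218 × 200%/6⌋ = $21,739. Book value $43,479.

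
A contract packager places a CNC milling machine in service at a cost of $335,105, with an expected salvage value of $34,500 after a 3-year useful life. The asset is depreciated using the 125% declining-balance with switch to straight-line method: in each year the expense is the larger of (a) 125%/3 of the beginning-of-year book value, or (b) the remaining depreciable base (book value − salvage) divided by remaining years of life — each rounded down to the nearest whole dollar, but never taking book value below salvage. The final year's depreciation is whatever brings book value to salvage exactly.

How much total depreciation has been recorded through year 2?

Depreciable base = $335,105 − $34,500 = $300,605.
Year 1: DB = ⌊$335,105 × 125%/3⌋ = $139,627; SL = ⌊$300,605/3⌋ = $100,201 → take DB $139,627. Book value $195,478.
Year 2: DB = ⌊$195,478 × 125%/3⌋ = $81,449; SL = ⌊$160,978/2⌋ = $80,489 → take DB $81,449. Book value $114,029.
Accumulated through year 2 = $335,105 − $114,029 = $221,076.

$221,076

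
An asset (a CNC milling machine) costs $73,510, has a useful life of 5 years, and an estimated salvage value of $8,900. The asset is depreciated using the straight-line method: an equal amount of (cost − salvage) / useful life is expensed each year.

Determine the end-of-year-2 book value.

Depreciable base = $73,510 − $8,900 = $64,610.
Annual expense = $64,610 / 5 = $12,922.
End of year 1: book value $60,588.
End of year 2: book value $47,666.

$47,666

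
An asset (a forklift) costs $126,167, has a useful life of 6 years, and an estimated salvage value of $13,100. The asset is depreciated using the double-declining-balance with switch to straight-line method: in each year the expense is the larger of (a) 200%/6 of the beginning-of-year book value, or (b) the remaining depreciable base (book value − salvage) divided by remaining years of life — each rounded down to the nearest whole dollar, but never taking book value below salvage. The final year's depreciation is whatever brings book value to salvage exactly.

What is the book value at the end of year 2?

Depreciable base = $126,167 − $13,100 = $113,067.
Year 1: DB = ⌊$126,167 × 200%/6⌋ = $42,055; SL = ⌊$113,067/6⌋ = $18,844 → take DB $42,055. Book value $84,112.
Year 2: DB = ⌊$84,112 × 200%/6⌋ = $28,037; SL = ⌊$71,012/5⌋ = $14,202 → take DB $28,037. Book value $56,075.

$56,075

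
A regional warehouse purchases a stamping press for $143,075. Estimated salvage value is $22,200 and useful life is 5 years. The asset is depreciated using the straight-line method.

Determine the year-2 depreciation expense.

$24,175

Depreciable base = $143,075 − $22,200 = $120,875.
Annual expense = $120,875 / 5 = $24,175.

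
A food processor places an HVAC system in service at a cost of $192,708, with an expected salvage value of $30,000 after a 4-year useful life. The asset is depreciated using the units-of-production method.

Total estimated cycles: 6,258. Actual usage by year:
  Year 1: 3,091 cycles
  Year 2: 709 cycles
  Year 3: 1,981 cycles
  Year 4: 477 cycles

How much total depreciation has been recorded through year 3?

Depreciable base = $192,708 − $30,000 = $162,708.
Rate = $162,708 / 6,258 cycles = $26 per cycle.
Year 1: 3,091 × $26 = $80,366. Book value $112,342.
Year 2: 709 × $26 = $18,434. Book value $93,908.
Year 3: 1,981 × $26 = $51,506. Book value $42,402.
Accumulated through year 3 = $192,708 − $42,402 = $150,306.

$150,306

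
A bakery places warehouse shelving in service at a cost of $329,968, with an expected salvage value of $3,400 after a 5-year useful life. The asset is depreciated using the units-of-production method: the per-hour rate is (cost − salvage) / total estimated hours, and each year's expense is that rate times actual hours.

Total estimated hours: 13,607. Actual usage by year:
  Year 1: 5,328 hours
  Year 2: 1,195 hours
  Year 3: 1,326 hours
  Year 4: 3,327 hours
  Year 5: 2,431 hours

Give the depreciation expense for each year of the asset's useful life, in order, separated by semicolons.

Depreciable base = $329,968 − $3,400 = $326,568.
Rate = $326,568 / 13,607 hours = $24 per hour.
Year 1: 5,328 × $24 = $127,872. Book value $202,096.
Year 2: 1,195 × $24 = $28,680. Book value $173,416.
Year 3: 1,326 × $24 = $31,824. Book value $141,592.
Year 4: 3,327 × $24 = $79,848. Book value $61,744.
Year 5: 2,431 × $24 = $58,344. Book value $3,400.

$127,872; $28,680; $31,824; $79,848; $58,344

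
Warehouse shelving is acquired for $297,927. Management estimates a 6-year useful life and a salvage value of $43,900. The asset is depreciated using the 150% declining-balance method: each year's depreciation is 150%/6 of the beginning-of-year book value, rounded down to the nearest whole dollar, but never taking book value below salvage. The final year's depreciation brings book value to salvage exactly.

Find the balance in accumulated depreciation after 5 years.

Depreciable base = $297,927 − $43,900 = $254,027.
Year 1: ⌊$297,927 × 150%/6⌋ = $74,481. Book value $223,446.
Year 2: ⌊$223,446 × 150%/6⌋ = $55,861. Book value $167,585.
Year 3: ⌊$167,585 × 150%/6⌋ = $41,896. Book value $125,689.
Year 4: ⌊$125,689 × 150%/6⌋ = $31,422. Book value $94,267.
Year 5: ⌊$94,267 × 150%/6⌋ = $23,566. Book value $70,701.
Accumulated through year 5 = $297,927 − $70,701 = $227,226.

$227,226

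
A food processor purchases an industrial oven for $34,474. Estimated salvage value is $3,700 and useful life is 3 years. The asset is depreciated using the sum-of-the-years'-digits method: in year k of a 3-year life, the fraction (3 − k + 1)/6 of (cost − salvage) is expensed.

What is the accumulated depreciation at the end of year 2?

$25,645

Depreciable base = $34,474 − $3,700 = $30,774.
Sum of the years' digits = 3+2+1 = 6.
Year 1: $30,774 × 3/6 = $15,387. Book value $19,087.
Year 2: $30,774 × 2/6 = $10,258. Book value $8,829.
Accumulated through year 2 = $34,474 − $8,829 = $25,645.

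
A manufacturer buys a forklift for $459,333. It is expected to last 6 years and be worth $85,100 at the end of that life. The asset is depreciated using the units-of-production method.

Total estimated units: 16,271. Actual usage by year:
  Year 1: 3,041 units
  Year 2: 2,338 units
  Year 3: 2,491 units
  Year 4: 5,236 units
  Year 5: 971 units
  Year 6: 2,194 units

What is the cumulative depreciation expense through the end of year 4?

$301,438

Depreciable base = $459,333 − $85,100 = $374,233.
Rate = $374,233 / 16,271 units = $23 per unit.
Year 1: 3,041 × $23 = $69,943. Book value $389,390.
Year 2: 2,338 × $23 = $53,774. Book value $335,616.
Year 3: 2,491 × $23 = $57,293. Book value $278,323.
Year 4: 5,236 × $23 = $120,428. Book value $157,895.
Accumulated through year 4 = $459,333 − $157,895 = $301,438.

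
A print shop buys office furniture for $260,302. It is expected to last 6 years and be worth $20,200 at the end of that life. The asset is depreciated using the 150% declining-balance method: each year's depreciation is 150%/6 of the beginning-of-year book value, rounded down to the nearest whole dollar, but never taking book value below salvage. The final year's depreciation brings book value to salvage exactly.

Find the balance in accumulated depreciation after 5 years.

$198,530

Depreciable base = $260,302 − $20,200 = $240,102.
Year 1: ⌊$260,302 × 150%/6⌋ = $65,075. Book value $195,227.
Year 2: ⌊$195,227 × 150%/6⌋ = $48,806. Book value $146,421.
Year 3: ⌊$146,421 × 150%/6⌋ = $36,605. Book value $109,816.
Year 4: ⌊$109,816 × 150%/6⌋ = $27,454. Book value $82,362.
Year 5: ⌊$82,362 × 150%/6⌋ = $20,590. Book value $61,772.
Accumulated through year 5 = $260,302 − $61,772 = $198,530.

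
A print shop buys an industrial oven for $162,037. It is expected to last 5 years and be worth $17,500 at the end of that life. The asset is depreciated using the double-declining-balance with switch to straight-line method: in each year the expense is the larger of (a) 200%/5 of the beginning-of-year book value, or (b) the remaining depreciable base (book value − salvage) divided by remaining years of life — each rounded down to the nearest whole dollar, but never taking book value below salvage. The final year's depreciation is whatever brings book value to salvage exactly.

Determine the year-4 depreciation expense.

Depreciable base = $162,037 − $17,500 = $144,537.
Year 1: DB = ⌊$162,037 × 200%/5⌋ = $64,814; SL = ⌊$144,537/5⌋ = $28,907 → take DB $64,814. Book value $97,223.
Year 2: DB = ⌊$97,223 × 200%/5⌋ = $38,889; SL = ⌊$79,723/4⌋ = $19,930 → take DB $38,889. Book value $58,334.
Year 3: DB = ⌊$58,334 × 200%/5⌋ = $23,333; SL = ⌊$40,834/3⌋ = $13,611 → take DB $23,333. Book value $35,001.
Year 4: DB = ⌊$35,001 × 200%/5⌋ = $14,000; SL = ⌊$17,501/2⌋ = $8,750 → take DB $14,000. Book value $21,001.

$14,000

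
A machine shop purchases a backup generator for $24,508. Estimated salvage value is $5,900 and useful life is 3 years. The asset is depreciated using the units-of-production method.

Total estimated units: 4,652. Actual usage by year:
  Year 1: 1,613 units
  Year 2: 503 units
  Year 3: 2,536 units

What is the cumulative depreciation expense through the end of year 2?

$8,464

Depreciable base = $24,508 − $5,900 = $18,608.
Rate = $18,608 / 4,652 units = $4 per unit.
Year 1: 1,613 × $4 = $6,452. Book value $18,056.
Year 2: 503 × $4 = $2,012. Book value $16,044.
Accumulated through year 2 = $24,508 − $16,044 = $8,464.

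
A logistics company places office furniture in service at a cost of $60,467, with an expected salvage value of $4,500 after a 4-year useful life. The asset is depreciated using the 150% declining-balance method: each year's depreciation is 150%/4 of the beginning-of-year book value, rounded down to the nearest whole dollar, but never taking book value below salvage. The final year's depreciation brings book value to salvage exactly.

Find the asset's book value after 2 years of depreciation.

$23,620

Depreciable base = $60,467 − $4,500 = $55,967.
Year 1: ⌊$60,467 × 150%/4⌋ = $22,675. Book value $37,792.
Year 2: ⌊$37,792 × 150%/4⌋ = $14,172. Book value $23,620.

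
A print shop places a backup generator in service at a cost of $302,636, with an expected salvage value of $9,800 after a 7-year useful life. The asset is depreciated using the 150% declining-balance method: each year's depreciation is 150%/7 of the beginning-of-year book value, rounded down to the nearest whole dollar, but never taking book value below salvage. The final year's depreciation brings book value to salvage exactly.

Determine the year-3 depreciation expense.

Depreciable base = $302,636 − $9,800 = $292,836.
Year 1: ⌊$302,636 × 150%/7⌋ = $64,850. Book value $237,786.
Year 2: ⌊$237,786 × 150%/7⌋ = $50,954. Book value $186,832.
Year 3: ⌊$186,832 × 150%/7⌋ = $40,035. Book value $146,797.

$40,035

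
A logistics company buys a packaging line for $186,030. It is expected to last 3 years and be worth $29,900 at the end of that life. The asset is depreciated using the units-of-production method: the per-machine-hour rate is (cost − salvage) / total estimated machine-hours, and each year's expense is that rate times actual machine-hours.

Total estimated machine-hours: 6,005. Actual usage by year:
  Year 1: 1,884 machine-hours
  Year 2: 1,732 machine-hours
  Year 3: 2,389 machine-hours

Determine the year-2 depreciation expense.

Depreciable base = $186,030 − $29,900 = $156,130.
Rate = $156,130 / 6,005 machine-hours = $26 per machine-hour.
Year 1: 1,884 × $26 = $48,984. Book value $137,046.
Year 2: 1,732 × $26 = $45,032. Book value $92,014.

$45,032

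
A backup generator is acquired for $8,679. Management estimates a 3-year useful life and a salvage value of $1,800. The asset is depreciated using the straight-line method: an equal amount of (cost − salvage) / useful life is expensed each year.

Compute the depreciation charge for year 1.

$2,293

Depreciable base = $8,679 − $1,800 = $6,879.
Annual expense = $6,879 / 3 = $2,293.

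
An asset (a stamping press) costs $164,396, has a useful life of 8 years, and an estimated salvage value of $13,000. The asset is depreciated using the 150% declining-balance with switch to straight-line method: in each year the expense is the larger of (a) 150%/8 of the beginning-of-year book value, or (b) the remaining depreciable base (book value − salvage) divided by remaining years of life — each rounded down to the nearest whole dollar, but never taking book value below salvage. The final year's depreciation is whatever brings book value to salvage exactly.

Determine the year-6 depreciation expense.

$14,661

Depreciable base = $164,396 − $13,000 = $151,396.
Year 1: DB = ⌊$164,396 × 150%/8⌋ = $30,824; SL = ⌊$151,396/8⌋ = $18,924 → take DB $30,824. Book value $133,572.
Year 2: DB = ⌊$133,572 × 150%/8⌋ = $25,044; SL = ⌊$120,572/7⌋ = $17,224 → take DB $25,044. Book value $108,528.
Year 3: DB = ⌊$108,528 × 150%/8⌋ = $20,349; SL = ⌊$95,528/6⌋ = $15,921 → take DB $20,349. Book value $88,179.
Year 4: DB = ⌊$88,179 × 150%/8⌋ = $16,533; SL = ⌊$75,179/5⌋ = $15,035 → take DB $16,533. Book value $71,646.
Year 5: DB = ⌊$71,646 × 150%/8⌋ = $13,433; SL = ⌊$58,646/4⌋ = $14,661 → take SL $14,661. Book value $56,985.
Year 6: DB = ⌊$56,985 × 150%/8⌋ = $10,684; SL = ⌊$43,985/3⌋ = $14,661 → take SL $14,661. Book value $42,324.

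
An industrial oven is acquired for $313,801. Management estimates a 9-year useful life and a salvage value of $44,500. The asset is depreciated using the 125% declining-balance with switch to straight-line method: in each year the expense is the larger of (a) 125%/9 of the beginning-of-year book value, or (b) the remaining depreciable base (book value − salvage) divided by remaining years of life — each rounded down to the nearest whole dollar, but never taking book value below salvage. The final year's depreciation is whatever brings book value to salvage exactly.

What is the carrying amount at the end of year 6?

Depreciable base = $313,801 − $44,500 = $269,301.
Year 1: DB = ⌊$313,801 × 125%/9⌋ = $43,583; SL = ⌊$269,301/9⌋ = $29,922 → take DB $43,583. Book value $270,218.
Year 2: DB = ⌊$270,218 × 125%/9⌋ = $37,530; SL = ⌊$225,718/8⌋ = $28,214 → take DB $37,530. Book value $232,688.
Year 3: DB = ⌊$232,688 × 125%/9⌋ = $32,317; SL = ⌊$188,188/7⌋ = $26,884 → take DB $32,317. Book value $200,371.
Year 4: DB = ⌊$200,371 × 125%/9⌋ = $27,829; SL = ⌊$155,871/6⌋ = $25,978 → take DB $27,829. Book value $172,542.
Year 5: DB = ⌊$172,542 × 125%/9⌋ = $23,964; SL = ⌊$128,042/5⌋ = $25,608 → take SL $25,608. Book value $146,934.
Year 6: DB = ⌊$146,934 × 125%/9⌋ = $20,407; SL = ⌊$102,434/4⌋ = $25,608 → take SL $25,608. Book value $121,326.

$121,326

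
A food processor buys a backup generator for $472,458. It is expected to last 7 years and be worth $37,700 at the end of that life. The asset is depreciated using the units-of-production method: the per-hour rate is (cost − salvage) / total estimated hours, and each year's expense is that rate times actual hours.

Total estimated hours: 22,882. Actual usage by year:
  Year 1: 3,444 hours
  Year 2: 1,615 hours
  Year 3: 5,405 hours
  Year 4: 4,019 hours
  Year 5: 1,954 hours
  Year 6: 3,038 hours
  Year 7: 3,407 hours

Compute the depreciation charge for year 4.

Depreciable base = $472,458 − $37,700 = $434,758.
Rate = $434,758 / 22,882 hours = $19 per hour.
Year 1: 3,444 × $19 = $65,436. Book value $407,022.
Year 2: 1,615 × $19 = $30,685. Book value $376,337.
Year 3: 5,405 × $19 = $102,695. Book value $273,642.
Year 4: 4,019 × $19 = $76,361. Book value $197,281.

$76,361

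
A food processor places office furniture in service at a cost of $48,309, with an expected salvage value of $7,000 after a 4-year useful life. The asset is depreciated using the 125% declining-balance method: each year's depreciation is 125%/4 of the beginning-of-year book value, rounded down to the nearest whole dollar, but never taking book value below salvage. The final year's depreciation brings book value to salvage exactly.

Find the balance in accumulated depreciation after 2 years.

$25,475

Depreciable base = $48,309 − $7,000 = $41,309.
Year 1: ⌊$48,309 × 125%/4⌋ = $15,096. Book value $33,213.
Year 2: ⌊$33,213 × 125%/4⌋ = $10,379. Book value $22,834.
Accumulated through year 2 = $48,309 − $22,834 = $25,475.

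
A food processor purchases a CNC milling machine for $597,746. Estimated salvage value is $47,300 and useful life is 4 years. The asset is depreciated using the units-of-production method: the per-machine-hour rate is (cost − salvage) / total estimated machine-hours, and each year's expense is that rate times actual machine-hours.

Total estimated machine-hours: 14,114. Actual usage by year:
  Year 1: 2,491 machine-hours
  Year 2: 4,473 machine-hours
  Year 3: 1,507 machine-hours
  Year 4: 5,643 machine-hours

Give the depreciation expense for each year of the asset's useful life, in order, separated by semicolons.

$97,149; $174,447; $58,773; $220,077

Depreciable base = $597,746 − $47,300 = $550,446.
Rate = $550,446 / 14,114 machine-hours = $39 per machine-hour.
Year 1: 2,491 × $39 = $97,149. Book value $500,597.
Year 2: 4,473 × $39 = $174,447. Book value $326,150.
Year 3: 1,507 × $39 = $58,773. Book value $267,377.
Year 4: 5,643 × $39 = $220,077. Book value $47,300.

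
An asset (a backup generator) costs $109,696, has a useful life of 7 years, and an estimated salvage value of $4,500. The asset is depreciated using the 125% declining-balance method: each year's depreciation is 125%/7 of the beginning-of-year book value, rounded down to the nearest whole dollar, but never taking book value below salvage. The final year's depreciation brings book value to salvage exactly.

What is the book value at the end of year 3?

$60,801

Depreciable base = $109,696 − $4,500 = $105,196.
Year 1: ⌊$109,696 × 125%/7⌋ = $19,588. Book value $90,108.
Year 2: ⌊$90,108 × 125%/7⌋ = $16,090. Book value $74,018.
Year 3: ⌊$74,018 × 125%/7⌋ = $13,217. Book value $60,801.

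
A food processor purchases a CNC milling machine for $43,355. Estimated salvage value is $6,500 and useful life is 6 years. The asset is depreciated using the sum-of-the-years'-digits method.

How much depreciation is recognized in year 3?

$7,020

Depreciable base = $43,355 − $6,500 = $36,855.
Sum of the years' digits = 6+5+4+3+2+1 = 21.
Year 1: $36,855 × 6/21 = $10,530. Book value $32,825.
Year 2: $36,855 × 5/21 = $8,775. Book value $24,050.
Year 3: $36,855 × 4/21 = $7,020. Book value $17,030.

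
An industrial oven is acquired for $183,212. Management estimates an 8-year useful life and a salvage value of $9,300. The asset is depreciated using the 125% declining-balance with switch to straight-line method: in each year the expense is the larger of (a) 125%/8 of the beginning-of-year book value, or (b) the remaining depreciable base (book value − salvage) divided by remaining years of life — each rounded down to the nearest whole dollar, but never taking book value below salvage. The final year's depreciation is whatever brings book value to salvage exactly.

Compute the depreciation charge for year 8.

$20,151

Depreciable base = $183,212 − $9,300 = $173,912.
Year 1: DB = ⌊$183,212 × 125%/8⌋ = $28,626; SL = ⌊$173,912/8⌋ = $21,739 → take DB $28,626. Book value $154,586.
Year 2: DB = ⌊$154,586 × 125%/8⌋ = $24,154; SL = ⌊$145,286/7⌋ = $20,755 → take DB $24,154. Book value $130,432.
Year 3: DB = ⌊$130,432 × 125%/8⌋ = $20,380; SL = ⌊$121,132/6⌋ = $20,188 → take DB $20,380. Book value $110,052.
Year 4: DB = ⌊$110,052 × 125%/8⌋ = $17,195; SL = ⌊$100,752/5⌋ = $20,150 → take SL $20,150. Book value $89,902.
Year 5: DB = ⌊$89,902 × 125%/8⌋ = $14,047; SL = ⌊$80,602/4⌋ = $20,150 → take SL $20,150. Book value $69,752.
Year 6: DB = ⌊$69,752 × 125%/8⌋ = $10,898; SL = ⌊$60,452/3⌋ = $20,150 → take SL $20,150. Book value $49,602.
Year 7: DB = ⌊$49,602 × 125%/8⌋ = $7,750; SL = ⌊$40,302/2⌋ = $20,151 → take SL $20,151. Book value $29,451.
Year 8 (final): $29,451 − $9,300 = $20,151. Book value $9,300.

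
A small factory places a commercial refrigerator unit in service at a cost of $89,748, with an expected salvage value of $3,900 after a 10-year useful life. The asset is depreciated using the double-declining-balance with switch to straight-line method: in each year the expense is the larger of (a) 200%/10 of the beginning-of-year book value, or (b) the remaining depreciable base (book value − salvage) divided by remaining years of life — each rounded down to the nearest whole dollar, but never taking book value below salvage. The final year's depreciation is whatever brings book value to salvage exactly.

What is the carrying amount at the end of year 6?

Depreciable base = $89,748 − $3,900 = $85,848.
Year 1: DB = ⌊$89,748 × 200%/10⌋ = $17,949; SL = ⌊$85,848/10⌋ = $8,584 → take DB $17,949. Book value $71,799.
Year 2: DB = ⌊$71,799 × 200%/10⌋ = $14,359; SL = ⌊$67,899/9⌋ = $7,544 → take DB $14,359. Book value $57,440.
Year 3: DB = ⌊$57,440 × 200%/10⌋ = $11,488; SL = ⌊$53,540/8⌋ = $6,692 → take DB $11,488. Book value $45,952.
Year 4: DB = ⌊$45,952 × 200%/10⌋ = $9,190; SL = ⌊$42,052/7⌋ = $6,007 → take DB $9,190. Book value $36,762.
Year 5: DB = ⌊$36,762 × 200%/10⌋ = $7,352; SL = ⌊$32,862/6⌋ = $5,477 → take DB $7,352. Book value $29,410.
Year 6: DB = ⌊$29,410 × 200%/10⌋ = $5,882; SL = ⌊$25,510/5⌋ = $5,102 → take DB $5,882. Book value $23,528.

$23,528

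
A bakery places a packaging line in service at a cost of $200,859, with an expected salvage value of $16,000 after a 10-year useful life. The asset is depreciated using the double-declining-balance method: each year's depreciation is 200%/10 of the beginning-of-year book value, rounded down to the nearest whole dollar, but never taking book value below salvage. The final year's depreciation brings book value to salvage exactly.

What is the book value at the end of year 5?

Depreciable base = $200,859 − $16,000 = $184,859.
Year 1: ⌊$200,859 × 200%/10⌋ = $40,171. Book value $160,688.
Year 2: ⌊$160,688 × 200%/10⌋ = $32,137. Book value $128,551.
Year 3: ⌊$128,551 × 200%/10⌋ = $25,710. Book value $102,841.
Year 4: ⌊$102,841 × 200%/10⌋ = $20,568. Book value $82,273.
Year 5: ⌊$82,273 × 200%/10⌋ = $16,454. Book value $65,819.

$65,819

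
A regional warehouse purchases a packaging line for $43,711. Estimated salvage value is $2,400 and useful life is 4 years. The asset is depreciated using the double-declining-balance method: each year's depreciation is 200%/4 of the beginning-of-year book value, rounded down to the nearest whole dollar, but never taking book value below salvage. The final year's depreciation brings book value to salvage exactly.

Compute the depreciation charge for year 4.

$3,064

Depreciable base = $43,711 − $2,400 = $41,311.
Year 1: ⌊$43,711 × 200%/4⌋ = $21,855. Book value $21,856.
Year 2: ⌊$21,856 × 200%/4⌋ = $10,928. Book value $10,928.
Year 3: ⌊$10,928 × 200%/4⌋ = $5,464. Book value $5,464.
Year 4 (final): $5,464 − $2,400 = $3,064. Book value $2,400.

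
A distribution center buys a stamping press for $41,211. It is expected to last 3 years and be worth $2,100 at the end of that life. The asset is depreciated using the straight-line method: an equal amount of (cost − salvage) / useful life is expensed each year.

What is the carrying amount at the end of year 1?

Depreciable base = $41,211 − $2,100 = $39,111.
Annual expense = $39,111 / 3 = $13,037.
End of year 1: book value $28,174.

$28,174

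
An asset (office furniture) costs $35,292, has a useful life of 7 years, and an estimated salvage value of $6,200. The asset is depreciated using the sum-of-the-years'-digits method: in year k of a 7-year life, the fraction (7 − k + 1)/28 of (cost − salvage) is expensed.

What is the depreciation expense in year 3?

$5,195

Depreciable base = $35,292 − $6,200 = $29,092.
Sum of the years' digits = 7+6+5+4+3+2+1 = 28.
Year 1: $29,092 × 7/28 = $7,273. Book value $28,019.
Year 2: $29,092 × 6/28 = $6,234. Book value $21,785.
Year 3: $29,092 × 5/28 = $5,195. Book value $16,590.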